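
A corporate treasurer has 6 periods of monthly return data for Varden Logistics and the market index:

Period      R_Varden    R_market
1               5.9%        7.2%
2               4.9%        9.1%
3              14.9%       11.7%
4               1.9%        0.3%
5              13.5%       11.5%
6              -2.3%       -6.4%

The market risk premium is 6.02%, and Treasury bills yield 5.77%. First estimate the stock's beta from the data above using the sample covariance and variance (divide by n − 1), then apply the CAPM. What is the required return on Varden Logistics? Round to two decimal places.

Mean R_i = (5.9 + 4.9 + 14.9 + 1.9 + 13.5 − 2.3) / 6 = 6.4667%
Mean R_m = (7.2 + 9.1 + 11.7 + 0.3 + 11.5 − 6.4) / 6 = 5.5667%
Σ(R_i − R̄_i)(R_m − R̄_m) = 215.9533  ⇒  Cov = 215.9533 / 5 = 43.1907
Σ(R_m − R̄_m)² = 258.9133  ⇒  Var(R_m) = 258.9133 / 5 = 51.7827
β = Cov / Var(R_m) = 43.1907 / 51.7827 = 0.8341
E(R) = R_f + β × MRP = 5.77% + 0.8341 × 6.02% = 10.79%

10.79%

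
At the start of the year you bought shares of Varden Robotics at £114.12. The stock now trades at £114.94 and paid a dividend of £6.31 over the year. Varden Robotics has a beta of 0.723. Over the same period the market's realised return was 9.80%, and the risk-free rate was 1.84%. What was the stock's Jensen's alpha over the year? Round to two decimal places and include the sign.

-1.35%

Realised HPR = (P1 + D1 − P0) / P0 = (114.94 + 6.31 − 114.12) / 114.12 = 7.13 / 114.12 = 6.2478%
MRP = 9.80% − 1.84% = 7.96%
CAPM required = R_f + β·MRP = 1.84% + 0.723 × 7.96% = 7.59508%
α = realised − required = 6.2478% − 7.59508% = -1.35%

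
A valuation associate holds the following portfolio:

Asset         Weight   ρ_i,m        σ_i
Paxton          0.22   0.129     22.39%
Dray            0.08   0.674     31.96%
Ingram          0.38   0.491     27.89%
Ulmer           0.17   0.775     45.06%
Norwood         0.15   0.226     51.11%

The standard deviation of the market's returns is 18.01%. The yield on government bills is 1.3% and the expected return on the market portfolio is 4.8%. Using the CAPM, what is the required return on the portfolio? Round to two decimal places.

4.26%

β_Paxton = 0.129 × 22.39% / 18.01% = 0.1604
β_Dray = 0.674 × 31.96% / 18.01% = 1.1961
β_Ingram = 0.491 × 27.89% / 18.01% = 0.7604
β_Ulmer = 0.775 × 45.06% / 18.01% = 1.9390
β_Norwood = 0.226 × 51.11% / 18.01% = 0.6414
β_P = Σ w_i β_i = 0.22×0.1604 + 0.08×1.1961 + 0.38×0.7604 + 0.17×1.9390 + 0.15×0.6414 = 0.8458
MRP = 4.8% − 1.3% = 3.50%
E(R_P) = R_f + β_P × MRP = 1.3% + 0.8458 × 3.5% = 4.26%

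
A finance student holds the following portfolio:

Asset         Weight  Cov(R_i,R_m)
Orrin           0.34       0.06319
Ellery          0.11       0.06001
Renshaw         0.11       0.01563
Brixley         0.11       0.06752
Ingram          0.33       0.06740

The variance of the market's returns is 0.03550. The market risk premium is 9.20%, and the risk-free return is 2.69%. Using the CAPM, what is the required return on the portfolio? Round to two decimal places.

18.10%

β_Orrin = 0.06319 / 0.03550 = 1.7800
β_Ellery = 0.06001 / 0.03550 = 1.6904
β_Renshaw = 0.01563 / 0.03550 = 0.4403
β_Brixley = 0.06752 / 0.03550 = 1.9020
β_Ingram = 0.06740 / 0.03550 = 1.8986
β_P = Σ w_i β_i = 0.34×1.7800 + 0.11×1.6904 + 0.11×0.4403 + 0.11×1.9020 + 0.33×1.8986 = 1.6753
E(R_P) = R_f + β_P × MRP = 2.69% + 1.6753 × 9.20% = 18.10%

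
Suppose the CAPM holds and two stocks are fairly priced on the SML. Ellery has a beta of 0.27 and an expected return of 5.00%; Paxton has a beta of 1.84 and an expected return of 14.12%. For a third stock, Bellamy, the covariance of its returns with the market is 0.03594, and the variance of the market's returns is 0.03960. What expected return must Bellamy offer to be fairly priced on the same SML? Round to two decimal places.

8.70%

MRP = (14.12% − 5.00%) / (1.84 − 0.27) = 5.8089%
R_f = 5.00% − 0.27 × 5.8089% = 3.4316%
β_Bellamy = Cov / Var(R_m) = 0.03594 / 0.03960 = 0.9076
E(R_Bellamy) = R_f + β × MRP = 3.4316% + 0.9076 × 5.8089% = 8.70%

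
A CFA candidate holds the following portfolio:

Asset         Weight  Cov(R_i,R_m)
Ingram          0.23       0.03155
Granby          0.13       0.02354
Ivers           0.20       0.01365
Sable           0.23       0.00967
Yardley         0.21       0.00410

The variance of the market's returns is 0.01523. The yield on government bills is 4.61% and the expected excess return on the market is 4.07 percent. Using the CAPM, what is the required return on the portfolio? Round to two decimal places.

8.92%

β_Ingram = 0.03155 / 0.01523 = 2.0716
β_Granby = 0.02354 / 0.01523 = 1.5456
β_Ivers = 0.01365 / 0.01523 = 0.8963
β_Sable = 0.00967 / 0.01523 = 0.6349
β_Yardley = 0.00410 / 0.01523 = 0.2692
β_P = Σ w_i β_i = 0.23×2.0716 + 0.13×1.5456 + 0.20×0.8963 + 0.23×0.6349 + 0.21×0.2692 = 1.0592
E(R_P) = R_f + β_P × MRP = 4.61% + 1.0592 × 4.07% = 8.92%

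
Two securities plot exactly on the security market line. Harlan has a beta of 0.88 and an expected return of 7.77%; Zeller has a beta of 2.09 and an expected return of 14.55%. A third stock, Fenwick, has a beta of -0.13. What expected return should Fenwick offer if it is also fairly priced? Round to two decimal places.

MRP (SML slope) = (14.55% − 7.77%) / (2.09 − 0.88) = 6.78% / 1.21 = 5.6033%
R_f (intercept) = 7.77% − 0.88 × 5.6033% = 2.8391%
E(R_Fenwick) = R_f + β × MRP = 2.8391% + -0.13 × 5.6033% = 2.11%

2.11%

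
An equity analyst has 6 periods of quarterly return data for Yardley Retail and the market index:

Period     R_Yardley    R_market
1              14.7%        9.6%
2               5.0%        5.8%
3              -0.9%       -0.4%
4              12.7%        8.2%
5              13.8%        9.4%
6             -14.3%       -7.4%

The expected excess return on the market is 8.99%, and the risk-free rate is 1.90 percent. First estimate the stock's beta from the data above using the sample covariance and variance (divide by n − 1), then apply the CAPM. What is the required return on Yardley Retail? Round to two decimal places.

16.72%

Mean R_i = (14.7 + 5.0 − 0.9 + 12.7 + 13.8 − 14.3) / 6 = 5.1667%
Mean R_m = (9.6 + 5.8 − 0.4 + 8.2 + 9.4 − 7.4) / 6 = 4.2000%
Σ(R_i − R̄_i)(R_m − R̄_m) = 379.9600  ⇒  Cov = 379.9600 / 5 = 75.9920
Σ(R_m − R̄_m)² = 230.4800  ⇒  Var(R_m) = 230.4800 / 5 = 46.0960
β = Cov / Var(R_m) = 75.9920 / 46.0960 = 1.6486
E(R) = R_f + β × MRP = 1.90% + 1.6486 × 8.99% = 16.72%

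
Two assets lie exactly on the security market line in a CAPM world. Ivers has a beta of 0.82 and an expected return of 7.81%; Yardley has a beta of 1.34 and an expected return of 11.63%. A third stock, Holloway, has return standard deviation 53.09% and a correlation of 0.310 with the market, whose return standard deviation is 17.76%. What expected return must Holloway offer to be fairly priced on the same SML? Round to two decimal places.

8.59%

MRP = (11.63% − 7.81%) / (1.34 − 0.82) = 7.3462%
R_f = 7.81% − 0.82 × 7.3462% = 1.7861%
β_Holloway = ρ·σ_i/σ_m = 0.310 × 53.09 / 17.76 = 0.9267
E(R_Holloway) = R_f + β × MRP = 1.7861% + 0.9267 × 7.3462% = 8.59%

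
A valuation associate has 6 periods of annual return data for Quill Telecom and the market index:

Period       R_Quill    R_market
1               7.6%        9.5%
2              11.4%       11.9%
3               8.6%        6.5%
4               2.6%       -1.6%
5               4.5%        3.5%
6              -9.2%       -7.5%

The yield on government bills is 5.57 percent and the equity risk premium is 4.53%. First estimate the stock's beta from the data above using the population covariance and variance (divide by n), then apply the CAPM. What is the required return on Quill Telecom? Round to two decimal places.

9.88%

Mean R_i = (7.6 + 11.4 + 8.6 + 2.6 + 4.5 − 9.2) / 6 = 4.2500%
Mean R_m = (9.5 + 11.9 + 6.5 − 1.6 + 3.5 − 7.5) / 6 = 3.7167%
Σ(R_i − R̄_i)(R_m − R̄_m) = 249.5750  ⇒  Cov = 249.5750 / 6 = 41.5958
Σ(R_m − R̄_m)² = 262.2883  ⇒  Var(R_m) = 262.2883 / 6 = 43.7147
β = Cov / Var(R_m) = 41.5958 / 43.7147 = 0.9515
E(R) = R_f + β × MRP = 5.57% + 0.9515 × 4.53% = 9.88%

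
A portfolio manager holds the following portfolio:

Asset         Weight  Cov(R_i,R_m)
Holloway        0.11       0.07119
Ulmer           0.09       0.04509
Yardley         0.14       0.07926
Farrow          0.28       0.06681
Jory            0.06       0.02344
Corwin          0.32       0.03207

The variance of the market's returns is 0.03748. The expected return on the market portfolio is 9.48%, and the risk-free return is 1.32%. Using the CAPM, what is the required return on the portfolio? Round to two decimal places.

β_Holloway = 0.07119 / 0.03748 = 1.8994
β_Ulmer = 0.04509 / 0.03748 = 1.2030
β_Yardley = 0.07926 / 0.03748 = 2.1147
β_Farrow = 0.06681 / 0.03748 = 1.7826
β_Jory = 0.02344 / 0.03748 = 0.6254
β_Corwin = 0.03207 / 0.03748 = 0.8557
β_P = Σ w_i β_i = 0.11×1.8994 + 0.09×1.2030 + 0.14×2.1147 + 0.28×1.7826 + 0.06×0.6254 + 0.32×0.8557 = 1.4237
MRP = 9.48% − 1.32% = 8.16%
E(R_P) = R_f + β_P × MRP = 1.32% + 1.4237 × 8.16% = 12.94%

12.94%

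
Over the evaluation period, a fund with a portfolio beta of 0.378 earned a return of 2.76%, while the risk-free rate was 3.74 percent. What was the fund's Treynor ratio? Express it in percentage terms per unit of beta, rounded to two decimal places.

-2.59%

Treynor = (R_P − R_f) / β_P = (2.76% − 3.74%) / 0.3780 = -0.98% / 0.3780 = -2.59%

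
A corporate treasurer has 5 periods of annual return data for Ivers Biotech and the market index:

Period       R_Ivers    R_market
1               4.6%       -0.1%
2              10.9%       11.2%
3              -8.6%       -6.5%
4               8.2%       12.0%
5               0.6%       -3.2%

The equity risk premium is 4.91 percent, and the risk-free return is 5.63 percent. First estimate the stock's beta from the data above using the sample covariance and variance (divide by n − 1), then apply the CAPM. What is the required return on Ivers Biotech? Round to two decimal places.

Mean R_i = (4.6 + 10.9 − 8.6 + 8.2 + 0.6) / 5 = 3.1400%
Mean R_m = (-0.1 + 11.2 − 6.5 + 12.0 − 3.2) / 5 = 2.6800%
Σ(R_i − R̄_i)(R_m − R̄_m) = 231.9240  ⇒  Cov = 231.9240 / 4 = 57.9810
Σ(R_m − R̄_m)² = 286.0280  ⇒  Var(R_m) = 286.0280 / 4 = 71.5070
β = Cov / Var(R_m) = 57.9810 / 71.5070 = 0.8108
E(R) = R_f + β × MRP = 5.63% + 0.8108 × 4.91% = 9.61%

9.61%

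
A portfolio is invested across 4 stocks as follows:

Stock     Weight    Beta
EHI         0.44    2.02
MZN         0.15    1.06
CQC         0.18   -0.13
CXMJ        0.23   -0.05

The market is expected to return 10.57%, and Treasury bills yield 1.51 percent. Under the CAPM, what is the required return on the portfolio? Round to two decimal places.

β_P = Σ w_i β_i = 0.44×2.02 + 0.15×1.06 + 0.18×-0.13 + 0.23×-0.05 = 1.0129
MRP = 10.57% − 1.51% = 9.06%
E(R_P) = R_f + β_P × MRP = 1.51% + 1.0129 × 9.06% = 10.69%

10.69%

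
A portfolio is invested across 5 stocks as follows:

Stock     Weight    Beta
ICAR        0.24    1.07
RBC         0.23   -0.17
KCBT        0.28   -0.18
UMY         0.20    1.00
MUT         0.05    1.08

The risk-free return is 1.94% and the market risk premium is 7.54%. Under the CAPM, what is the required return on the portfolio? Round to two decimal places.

5.12%

β_P = Σ w_i β_i = 0.24×1.07 + 0.23×-0.17 + 0.28×-0.18 + 0.20×1.00 + 0.05×1.08 = 0.4213
E(R_P) = R_f + β_P × MRP = 1.94% + 0.4213 × 7.54% = 5.12%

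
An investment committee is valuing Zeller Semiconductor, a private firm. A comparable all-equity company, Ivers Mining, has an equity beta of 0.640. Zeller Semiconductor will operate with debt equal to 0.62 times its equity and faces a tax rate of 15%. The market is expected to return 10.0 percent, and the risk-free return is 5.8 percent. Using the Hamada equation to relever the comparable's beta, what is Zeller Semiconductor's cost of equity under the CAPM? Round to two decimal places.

β_L = β_U × [1 + (1 − t)(D/E)] = 0.640 × [1 + (1 − 0.15) × 0.62]
    = 0.640 × [1 + 0.85 × 0.62] = 0.640 × 1.5270 = 0.9773
MRP = 10.0% − 5.8% = 4.20%
E(R) = R_f + β_L × MRP = 5.8% + 0.9773 × 4.2% = 9.90%

9.90%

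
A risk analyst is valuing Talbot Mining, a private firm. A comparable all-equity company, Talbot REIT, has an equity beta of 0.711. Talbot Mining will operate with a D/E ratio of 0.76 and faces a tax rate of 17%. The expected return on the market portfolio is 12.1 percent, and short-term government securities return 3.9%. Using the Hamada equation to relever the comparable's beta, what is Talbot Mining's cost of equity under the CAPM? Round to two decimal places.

β_L = β_U × [1 + (1 − t)(D/E)] = 0.711 × [1 + (1 − 0.17) × 0.76]
    = 0.711 × [1 + 0.83 × 0.76] = 0.711 × 1.6308 = 1.1595
MRP = 12.1% − 3.9% = 8.20%
E(R) = R_f + β_L × MRP = 3.9% + 1.1595 × 8.2% = 13.41%

13.41%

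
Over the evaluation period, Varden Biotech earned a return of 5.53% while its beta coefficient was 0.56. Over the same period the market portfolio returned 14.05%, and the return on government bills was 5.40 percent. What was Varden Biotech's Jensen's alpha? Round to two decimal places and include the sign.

Market excess return = 14.05% − 5.40% = 8.65%
CAPM benchmark = R_f + β(R_m − R_f) = 5.40% + 0.56 × 8.65% = 10.2440%
α = actual − benchmark = 5.53% − 10.2440% = -4.71%

-4.71%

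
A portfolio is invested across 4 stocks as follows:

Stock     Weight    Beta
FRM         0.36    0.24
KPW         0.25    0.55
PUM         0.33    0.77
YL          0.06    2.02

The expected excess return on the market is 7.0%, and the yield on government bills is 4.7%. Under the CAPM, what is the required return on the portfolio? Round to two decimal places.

8.89%

β_P = Σ w_i β_i = 0.36×0.24 + 0.25×0.55 + 0.33×0.77 + 0.06×2.02 = 0.5992
E(R_P) = R_f + β_P × MRP = 4.7% + 0.5992 × 7.0% = 8.89%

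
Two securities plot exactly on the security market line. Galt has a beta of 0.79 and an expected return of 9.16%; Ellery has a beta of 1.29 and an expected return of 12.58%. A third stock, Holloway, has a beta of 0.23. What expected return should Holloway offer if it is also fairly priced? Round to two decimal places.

5.33%

MRP (SML slope) = (12.58% − 9.16%) / (1.29 − 0.79) = 3.42% / 0.50 = 6.8400%
R_f (intercept) = 9.16% − 0.79 × 6.8400% = 3.7564%
E(R_Holloway) = R_f + β × MRP = 3.7564% + 0.23 × 6.8400% = 5.33%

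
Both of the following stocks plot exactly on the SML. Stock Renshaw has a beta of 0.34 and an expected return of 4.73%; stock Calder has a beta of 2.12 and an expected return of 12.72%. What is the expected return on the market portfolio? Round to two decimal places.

Both satisfy E(R) = R_f + β·MRP, so the slope of the SML is
MRP = (12.72% − 4.73%) / (2.12 − 0.34) = 7.99% / 1.78 = 4.4888%
R_f = E(R_Renshaw) − β_Renshaw·MRP = 4.73% − 0.34 × 4.4888% = 3.2038%
E(R_m) = R_f + MRP = 3.2038% + 4.4888% = 7.69%

7.69%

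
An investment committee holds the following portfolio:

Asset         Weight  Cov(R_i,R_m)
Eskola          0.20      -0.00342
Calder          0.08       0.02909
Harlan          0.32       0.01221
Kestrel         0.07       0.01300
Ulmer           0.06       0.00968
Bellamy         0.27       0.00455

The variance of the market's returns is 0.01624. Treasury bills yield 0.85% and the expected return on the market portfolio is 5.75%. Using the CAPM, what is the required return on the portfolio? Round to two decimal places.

3.35%

β_Eskola = -0.00342 / 0.01624 = -0.2106
β_Calder = 0.02909 / 0.01624 = 1.7913
β_Harlan = 0.01221 / 0.01624 = 0.7518
β_Kestrel = 0.01300 / 0.01624 = 0.8005
β_Ulmer = 0.00968 / 0.01624 = 0.5961
β_Bellamy = 0.00455 / 0.01624 = 0.2802
β_P = Σ w_i β_i = 0.20×-0.2106 + 0.08×1.7913 + 0.32×0.7518 + 0.07×0.8005 + 0.06×0.5961 + 0.27×0.2802 = 0.5092
MRP = 5.75% − 0.85% = 4.90%
E(R_P) = R_f + β_P × MRP = 0.85% + 0.5092 × 4.90% = 3.35%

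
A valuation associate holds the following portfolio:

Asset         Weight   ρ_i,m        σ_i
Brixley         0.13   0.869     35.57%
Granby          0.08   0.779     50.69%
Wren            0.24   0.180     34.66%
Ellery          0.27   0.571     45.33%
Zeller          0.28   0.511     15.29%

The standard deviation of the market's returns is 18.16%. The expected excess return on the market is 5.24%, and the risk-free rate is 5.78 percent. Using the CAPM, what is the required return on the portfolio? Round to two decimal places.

10.93%

β_Brixley = 0.869 × 35.57% / 18.16% = 1.7021
β_Granby = 0.779 × 50.69% / 18.16% = 2.1744
β_Wren = 0.180 × 34.66% / 18.16% = 0.3435
β_Ellery = 0.571 × 45.33% / 18.16% = 1.4253
β_Zeller = 0.511 × 15.29% / 18.16% = 0.4302
β_P = Σ w_i β_i = 0.13×1.7021 + 0.08×2.1744 + 0.24×0.3435 + 0.27×1.4253 + 0.28×0.4302 = 0.9830
E(R_P) = R_f + β_P × MRP = 5.78% + 0.9830 × 5.24% = 10.93%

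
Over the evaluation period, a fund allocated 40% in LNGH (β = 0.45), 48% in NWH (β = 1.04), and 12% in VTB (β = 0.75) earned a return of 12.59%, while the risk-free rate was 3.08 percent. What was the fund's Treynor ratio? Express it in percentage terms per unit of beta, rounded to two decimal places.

12.36%

β_P = 0.40×0.45 + 0.48×1.04 + 0.12×0.75 = 0.7692
Treynor = (R_P − R_f) / β_P = (12.59% − 3.08%) / 0.7692 = 9.51% / 0.7692 = 12.36%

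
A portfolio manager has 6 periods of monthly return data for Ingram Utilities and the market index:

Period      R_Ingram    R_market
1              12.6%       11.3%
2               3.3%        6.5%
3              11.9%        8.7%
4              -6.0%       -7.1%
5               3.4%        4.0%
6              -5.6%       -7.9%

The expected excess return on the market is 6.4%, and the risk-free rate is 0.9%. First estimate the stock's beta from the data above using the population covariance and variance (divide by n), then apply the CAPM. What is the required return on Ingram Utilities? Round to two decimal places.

Mean R_i = (12.6 + 3.3 + 11.9 − 6.0 + 3.4 − 5.6) / 6 = 3.2667%
Mean R_m = (11.3 + 6.5 + 8.7 − 7.1 + 4.0 − 7.9) / 6 = 2.5833%
Σ(R_i − R̄_i)(R_m − R̄_m) = 317.1667  ⇒  Cov = 317.1667 / 6 = 52.8611
Σ(R_m − R̄_m)² = 334.4083  ⇒  Var(R_m) = 334.4083 / 6 = 55.7347
β = Cov / Var(R_m) = 52.8611 / 55.7347 = 0.9484
E(R) = R_f + β × MRP = 0.9% + 0.9484 × 6.4% = 6.97%

6.97%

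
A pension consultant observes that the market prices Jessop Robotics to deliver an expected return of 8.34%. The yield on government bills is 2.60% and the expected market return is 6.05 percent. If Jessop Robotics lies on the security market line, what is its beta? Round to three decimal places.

1.664

MRP = 6.05% − 2.60% = 3.45%
β = (E(R) − R_f) / MRP = (8.34% − 2.60%) / 3.45% = 5.74% / 3.45% = 1.664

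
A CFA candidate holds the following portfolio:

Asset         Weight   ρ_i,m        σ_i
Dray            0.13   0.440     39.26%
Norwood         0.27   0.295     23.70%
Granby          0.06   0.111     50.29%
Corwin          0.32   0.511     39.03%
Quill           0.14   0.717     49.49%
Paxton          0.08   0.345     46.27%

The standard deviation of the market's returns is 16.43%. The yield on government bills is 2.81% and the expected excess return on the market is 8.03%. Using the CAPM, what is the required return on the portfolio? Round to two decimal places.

β_Dray = 0.440 × 39.26% / 16.43% = 1.0514
β_Norwood = 0.295 × 23.70% / 16.43% = 0.4255
β_Granby = 0.111 × 50.29% / 16.43% = 0.3398
β_Corwin = 0.511 × 39.03% / 16.43% = 1.2139
β_Quill = 0.717 × 49.49% / 16.43% = 2.1597
β_Paxton = 0.345 × 46.27% / 16.43% = 0.9716
β_P = Σ w_i β_i = 0.13×1.0514 + 0.27×0.4255 + 0.06×0.3398 + 0.32×1.2139 + 0.14×2.1597 + 0.08×0.9716 = 1.0405
E(R_P) = R_f + β_P × MRP = 2.81% + 1.0405 × 8.03% = 11.17%

11.17%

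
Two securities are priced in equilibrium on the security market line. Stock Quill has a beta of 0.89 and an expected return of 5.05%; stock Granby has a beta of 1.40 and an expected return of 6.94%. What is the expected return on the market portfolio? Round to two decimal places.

5.46%

Both satisfy E(R) = R_f + β·MRP, so the slope of the SML is
MRP = (6.94% − 5.05%) / (1.40 − 0.89) = 1.89% / 0.51 = 3.7059%
R_f = E(R_Quill) − β_Quill·MRP = 5.05% − 0.89 × 3.7059% = 1.7517%
E(R_m) = R_f + MRP = 1.7517% + 3.7059% = 5.46%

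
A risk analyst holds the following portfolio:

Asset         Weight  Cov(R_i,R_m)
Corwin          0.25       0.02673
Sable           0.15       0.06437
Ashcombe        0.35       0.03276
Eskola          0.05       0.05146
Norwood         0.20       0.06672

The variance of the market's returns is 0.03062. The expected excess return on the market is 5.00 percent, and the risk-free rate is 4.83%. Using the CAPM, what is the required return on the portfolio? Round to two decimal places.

11.97%

β_Corwin = 0.02673 / 0.03062 = 0.8730
β_Sable = 0.06437 / 0.03062 = 2.1022
β_Ashcombe = 0.03276 / 0.03062 = 1.0699
β_Eskola = 0.05146 / 0.03062 = 1.6806
β_Norwood = 0.06672 / 0.03062 = 2.1790
β_P = Σ w_i β_i = 0.25×0.8730 + 0.15×2.1022 + 0.35×1.0699 + 0.05×1.6806 + 0.20×2.1790 = 1.4279
E(R_P) = R_f + β_P × MRP = 4.83% + 1.4279 × 5.00% = 11.97%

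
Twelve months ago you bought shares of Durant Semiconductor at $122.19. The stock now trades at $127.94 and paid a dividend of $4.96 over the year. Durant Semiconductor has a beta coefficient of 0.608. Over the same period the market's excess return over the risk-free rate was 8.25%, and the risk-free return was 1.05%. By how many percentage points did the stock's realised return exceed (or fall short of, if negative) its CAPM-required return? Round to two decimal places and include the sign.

Realised HPR = (P1 + D1 − P0) / P0 = (127.94 + 4.96 − 122.19) / 122.19 = 10.71 / 122.19 = 8.7650%
CAPM required = R_f + β·MRP = 1.05% + 0.608 × 8.25% = 6.06600%
α = realised − required = 8.7650% − 6.06600% = +2.70%

+2.70%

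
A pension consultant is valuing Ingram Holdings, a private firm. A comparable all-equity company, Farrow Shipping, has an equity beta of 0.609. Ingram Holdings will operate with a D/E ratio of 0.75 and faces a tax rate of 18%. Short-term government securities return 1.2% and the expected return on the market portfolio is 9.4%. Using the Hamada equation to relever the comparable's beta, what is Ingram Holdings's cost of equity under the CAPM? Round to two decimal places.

β_L = β_U × [1 + (1 − t)(D/E)] = 0.609 × [1 + (1 − 0.18) × 0.75]
    = 0.609 × [1 + 0.82 × 0.75] = 0.609 × 1.6150 = 0.9835
MRP = 9.4% − 1.2% = 8.20%
E(R) = R_f + β_L × MRP = 1.2% + 0.9835 × 8.2% = 9.26%

9.26%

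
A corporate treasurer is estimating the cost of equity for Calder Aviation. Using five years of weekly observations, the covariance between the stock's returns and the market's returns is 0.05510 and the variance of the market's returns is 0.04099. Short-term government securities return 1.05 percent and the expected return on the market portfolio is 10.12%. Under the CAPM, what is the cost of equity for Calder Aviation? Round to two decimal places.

β = Cov(R_i, R_m) / Var(R_m) = 0.05510 / 0.04099 = 1.3442
MRP = 10.12% − 1.05% = 9.07%
E(R) = R_f + β × MRP = 1.05% + 1.3442 × 9.07% = 13.24%

13.24%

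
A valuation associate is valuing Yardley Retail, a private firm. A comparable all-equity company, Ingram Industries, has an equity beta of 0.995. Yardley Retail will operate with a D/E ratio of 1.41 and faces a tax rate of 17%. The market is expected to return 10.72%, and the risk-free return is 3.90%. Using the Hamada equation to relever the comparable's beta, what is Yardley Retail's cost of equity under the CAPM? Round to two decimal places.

18.63%

β_L = β_U × [1 + (1 − t)(D/E)] = 0.995 × [1 + (1 − 0.17) × 1.41]
    = 0.995 × [1 + 0.83 × 1.41] = 0.995 × 2.1703 = 2.1594
MRP = 10.72% − 3.90% = 6.82%
E(R) = R_f + β_L × MRP = 3.90% + 2.1594 × 6.82% = 18.63%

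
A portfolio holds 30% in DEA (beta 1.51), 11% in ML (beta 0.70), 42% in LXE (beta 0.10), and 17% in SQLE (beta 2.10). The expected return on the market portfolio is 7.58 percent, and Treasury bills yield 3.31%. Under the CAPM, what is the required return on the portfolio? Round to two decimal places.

β_P = Σ w_i β_i = 0.30×1.51 + 0.11×0.70 + 0.42×0.10 + 0.17×2.10 = 0.9290
MRP = 7.58% − 3.31% = 4.27%
E(R_P) = R_f + β_P × MRP = 3.31% + 0.9290 × 4.27% = 7.28%

7.28%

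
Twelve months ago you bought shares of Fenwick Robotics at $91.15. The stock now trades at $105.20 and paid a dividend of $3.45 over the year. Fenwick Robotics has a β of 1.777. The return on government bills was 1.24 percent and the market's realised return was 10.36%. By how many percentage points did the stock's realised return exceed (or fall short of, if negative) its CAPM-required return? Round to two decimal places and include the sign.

Realised HPR = (P1 + D1 − P0) / P0 = (105.20 + 3.45 − 91.15) / 91.15 = 17.50 / 91.15 = 19.1991%
MRP = 10.36% − 1.24% = 9.12%
CAPM required = R_f + β·MRP = 1.24% + 1.777 × 9.12% = 17.44624%
α = realised − required = 19.1991% − 17.44624% = +1.75%

+1.75%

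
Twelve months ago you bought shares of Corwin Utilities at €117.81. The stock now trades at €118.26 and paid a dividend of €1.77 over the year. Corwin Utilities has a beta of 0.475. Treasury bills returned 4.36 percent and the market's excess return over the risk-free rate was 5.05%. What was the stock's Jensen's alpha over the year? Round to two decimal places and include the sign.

-4.87%

Realised HPR = (P1 + D1 − P0) / P0 = (118.26 + 1.77 − 117.81) / 117.81 = 2.22 / 117.81 = 1.8844%
CAPM required = R_f + β·MRP = 4.36% + 0.475 × 5.05% = 6.75875%
α = realised − required = 1.8844% − 6.75875% = -4.87%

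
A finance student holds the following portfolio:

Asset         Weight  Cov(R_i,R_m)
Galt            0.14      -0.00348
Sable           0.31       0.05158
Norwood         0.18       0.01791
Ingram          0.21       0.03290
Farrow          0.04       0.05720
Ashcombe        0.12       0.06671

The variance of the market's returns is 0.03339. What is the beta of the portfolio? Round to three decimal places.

β_Galt = -0.00348 / 0.03339 = -0.1042
β_Sable = 0.05158 / 0.03339 = 1.5448
β_Norwood = 0.01791 / 0.03339 = 0.5364
β_Ingram = 0.03290 / 0.03339 = 0.9853
β_Farrow = 0.05720 / 0.03339 = 1.7131
β_Ashcombe = 0.06671 / 0.03339 = 1.9979
β_P = Σ w_i β_i = 0.14×-0.1042 + 0.31×1.5448 + 0.18×0.5364 + 0.21×0.9853 + 0.04×1.7131 + 0.12×1.9979 = 1.0760

1.076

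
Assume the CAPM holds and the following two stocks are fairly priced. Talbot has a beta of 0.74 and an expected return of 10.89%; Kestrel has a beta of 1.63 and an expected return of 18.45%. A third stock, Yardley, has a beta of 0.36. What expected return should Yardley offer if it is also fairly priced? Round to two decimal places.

MRP (SML slope) = (18.45% − 10.89%) / (1.63 − 0.74) = 7.56% / 0.89 = 8.4944%
R_f (intercept) = 10.89% − 0.74 × 8.4944% = 4.6041%
E(R_Yardley) = R_f + β × MRP = 4.6041% + 0.36 × 8.4944% = 7.66%

7.66%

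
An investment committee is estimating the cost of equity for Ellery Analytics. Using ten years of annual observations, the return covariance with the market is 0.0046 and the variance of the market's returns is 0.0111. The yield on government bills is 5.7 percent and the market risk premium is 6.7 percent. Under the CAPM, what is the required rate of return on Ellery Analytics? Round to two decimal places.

β = Cov(R_i, R_m) / Var(R_m) = 0.0046 / 0.0111 = 0.4144
E(R) = R_f + β × MRP = 5.7% + 0.4144 × 6.7% = 8.48%

8.48%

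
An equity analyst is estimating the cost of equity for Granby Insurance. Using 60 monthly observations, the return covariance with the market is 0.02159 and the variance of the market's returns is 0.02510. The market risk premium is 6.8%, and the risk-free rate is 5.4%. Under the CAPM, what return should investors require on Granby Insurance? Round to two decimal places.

β = Cov(R_i, R_m) / Var(R_m) = 0.02159 / 0.02510 = 0.8602
E(R) = R_f + β × MRP = 5.4% + 0.8602 × 6.8% = 11.25%

11.25%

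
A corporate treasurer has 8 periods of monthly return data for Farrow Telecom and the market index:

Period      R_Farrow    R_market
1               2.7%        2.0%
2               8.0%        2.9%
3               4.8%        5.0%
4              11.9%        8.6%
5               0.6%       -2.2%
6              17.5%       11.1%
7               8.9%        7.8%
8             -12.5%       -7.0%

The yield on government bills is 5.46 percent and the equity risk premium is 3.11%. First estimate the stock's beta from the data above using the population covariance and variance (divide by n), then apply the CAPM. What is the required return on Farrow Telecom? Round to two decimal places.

9.90%

Mean R_i = (2.7 + 8.0 + 4.8 + 11.9 + 0.6 + 17.5 + 8.9 − 12.5) / 8 = 5.2375%
Mean R_m = (2.0 + 2.9 + 5.0 + 8.6 − 2.2 + 11.1 + 7.8 − 7.0) / 8 = 3.5250%
Σ(R_i − R̄_i)(R_m − R̄_m) = 357.0925  ⇒  Cov = 357.0925 / 8 = 44.6366
Σ(R_m − R̄_m)² = 249.8550  ⇒  Var(R_m) = 249.8550 / 8 = 31.2319
β = Cov / Var(R_m) = 44.6366 / 31.2319 = 1.4292
E(R) = R_f + β × MRP = 5.46% + 1.4292 × 3.11% = 9.90%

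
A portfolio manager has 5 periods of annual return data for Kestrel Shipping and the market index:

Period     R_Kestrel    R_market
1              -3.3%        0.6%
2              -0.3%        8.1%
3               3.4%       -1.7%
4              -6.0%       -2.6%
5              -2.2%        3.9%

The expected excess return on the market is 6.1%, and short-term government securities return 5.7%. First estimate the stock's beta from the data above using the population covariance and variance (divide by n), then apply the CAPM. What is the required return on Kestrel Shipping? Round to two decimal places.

6.55%

Mean R_i = (-3.3 − 0.3 + 3.4 − 6.0 − 2.2) / 5 = -1.6800%
Mean R_m = (0.6 + 8.1 − 1.7 − 2.6 + 3.9) / 5 = 1.6600%
Σ(R_i − R̄_i)(R_m − R̄_m) = 10.7740  ⇒  Cov = 10.7740 / 5 = 2.1548
Σ(R_m − R̄_m)² = 77.0520  ⇒  Var(R_m) = 77.0520 / 5 = 15.4104
β = Cov / Var(R_m) = 2.1548 / 15.4104 = 0.1398
E(R) = R_f + β × MRP = 5.7% + 0.1398 × 6.1% = 6.55%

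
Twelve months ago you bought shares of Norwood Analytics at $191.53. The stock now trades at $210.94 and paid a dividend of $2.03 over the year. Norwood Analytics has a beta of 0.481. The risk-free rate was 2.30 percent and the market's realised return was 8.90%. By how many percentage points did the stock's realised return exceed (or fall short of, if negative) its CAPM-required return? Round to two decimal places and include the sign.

+5.72%

Realised HPR = (P1 + D1 − P0) / P0 = (210.94 + 2.03 − 191.53) / 191.53 = 21.44 / 191.53 = 11.1941%
MRP = 8.90% − 2.30% = 6.60%
CAPM required = R_f + β·MRP = 2.30% + 0.481 × 6.60% = 5.47460%
α = realised − required = 11.1941% − 5.47460% = +5.72%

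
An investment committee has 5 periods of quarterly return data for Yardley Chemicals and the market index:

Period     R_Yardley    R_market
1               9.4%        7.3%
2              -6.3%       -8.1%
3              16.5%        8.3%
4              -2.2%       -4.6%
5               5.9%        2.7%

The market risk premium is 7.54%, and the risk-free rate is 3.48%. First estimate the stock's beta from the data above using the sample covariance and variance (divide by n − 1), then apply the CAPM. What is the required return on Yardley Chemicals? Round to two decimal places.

Mean R_i = (9.4 − 6.3 + 16.5 − 2.2 + 5.9) / 5 = 4.6600%
Mean R_m = (7.3 − 8.1 + 8.3 − 4.6 + 2.7) / 5 = 1.1200%
Σ(R_i − R̄_i)(R_m − R̄_m) = 256.5540  ⇒  Cov = 256.5540 / 4 = 64.1385
Σ(R_m − R̄_m)² = 209.9680  ⇒  Var(R_m) = 209.9680 / 4 = 52.4920
β = Cov / Var(R_m) = 64.1385 / 52.4920 = 1.2219
E(R) = R_f + β × MRP = 3.48% + 1.2219 × 7.54% = 12.69%

12.69%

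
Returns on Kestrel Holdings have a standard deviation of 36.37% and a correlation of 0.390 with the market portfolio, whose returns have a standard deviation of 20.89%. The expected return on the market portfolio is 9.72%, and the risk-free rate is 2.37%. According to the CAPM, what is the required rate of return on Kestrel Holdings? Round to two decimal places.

β = ρ × σ_i / σ_m = 0.390 × 36.37% / 20.89% = 0.6790
MRP = 9.72% − 2.37% = 7.35%
E(R) = 2.37% + 0.6790 × 7.35% = 7.36%

7.36%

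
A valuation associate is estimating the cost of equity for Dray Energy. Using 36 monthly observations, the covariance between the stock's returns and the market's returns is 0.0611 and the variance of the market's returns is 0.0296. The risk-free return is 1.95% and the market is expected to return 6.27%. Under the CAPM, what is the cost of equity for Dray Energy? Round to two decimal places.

10.87%

β = Cov(R_i, R_m) / Var(R_m) = 0.0611 / 0.0296 = 2.0642
MRP = 6.27% − 1.95% = 4.32%
E(R) = R_f + β × MRP = 1.95% + 2.0642 × 4.32% = 10.87%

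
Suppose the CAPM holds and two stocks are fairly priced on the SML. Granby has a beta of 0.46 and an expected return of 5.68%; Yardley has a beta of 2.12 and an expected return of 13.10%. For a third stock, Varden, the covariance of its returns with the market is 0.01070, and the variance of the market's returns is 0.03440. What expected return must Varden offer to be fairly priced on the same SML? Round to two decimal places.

MRP = (13.10% − 5.68%) / (2.12 − 0.46) = 4.4699%
R_f = 5.68% − 0.46 × 4.4699% = 3.6238%
β_Varden = Cov / Var(R_m) = 0.01070 / 0.03440 = 0.3110
E(R_Varden) = R_f + β × MRP = 3.6238% + 0.3110 × 4.4699% = 5.01%

5.01%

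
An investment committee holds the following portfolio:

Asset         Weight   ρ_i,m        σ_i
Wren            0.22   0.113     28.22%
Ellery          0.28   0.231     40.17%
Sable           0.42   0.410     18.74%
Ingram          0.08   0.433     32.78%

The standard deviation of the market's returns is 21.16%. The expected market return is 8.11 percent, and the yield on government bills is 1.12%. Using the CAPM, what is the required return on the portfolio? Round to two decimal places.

3.65%

β_Wren = 0.113 × 28.22% / 21.16% = 0.1507
β_Ellery = 0.231 × 40.17% / 21.16% = 0.4385
β_Sable = 0.410 × 18.74% / 21.16% = 0.3631
β_Ingram = 0.433 × 32.78% / 21.16% = 0.6708
β_P = Σ w_i β_i = 0.22×0.1507 + 0.28×0.4385 + 0.42×0.3631 + 0.08×0.6708 = 0.3621
MRP = 8.11% − 1.12% = 6.99%
E(R_P) = R_f + β_P × MRP = 1.12% + 0.3621 × 6.99% = 3.65%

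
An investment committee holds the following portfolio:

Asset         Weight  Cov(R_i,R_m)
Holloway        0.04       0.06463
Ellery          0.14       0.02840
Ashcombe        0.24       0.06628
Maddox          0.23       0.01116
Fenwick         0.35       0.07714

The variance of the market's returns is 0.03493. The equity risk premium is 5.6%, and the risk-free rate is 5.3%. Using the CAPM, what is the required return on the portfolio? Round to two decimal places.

13.64%

β_Holloway = 0.06463 / 0.03493 = 1.8503
β_Ellery = 0.02840 / 0.03493 = 0.8131
β_Ashcombe = 0.06628 / 0.03493 = 1.8975
β_Maddox = 0.01116 / 0.03493 = 0.3195
β_Fenwick = 0.07714 / 0.03493 = 2.2084
β_P = Σ w_i β_i = 0.04×1.8503 + 0.14×0.8131 + 0.24×1.8975 + 0.23×0.3195 + 0.35×2.2084 = 1.4897
E(R_P) = R_f + β_P × MRP = 5.3% + 1.4897 × 5.6% = 13.64%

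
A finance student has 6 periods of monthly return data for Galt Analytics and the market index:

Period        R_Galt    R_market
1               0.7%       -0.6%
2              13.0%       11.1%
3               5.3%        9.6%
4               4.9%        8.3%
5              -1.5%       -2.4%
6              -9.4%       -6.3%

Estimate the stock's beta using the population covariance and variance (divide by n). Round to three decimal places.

0.963

Mean R_i = (0.7 + 13.0 + 5.3 + 4.9 − 1.5 − 9.4) / 6 = 2.1667%
Mean R_m = (-0.6 + 11.1 + 9.6 + 8.3 − 2.4 − 6.3) / 6 = 3.2833%
Σ(R_i − R̄_i)(R_m − R̄_m) = 255.5667  ⇒  Cov = 255.5667 / 6 = 42.5945
Σ(R_m − R̄_m)² = 265.3883  ⇒  Var(R_m) = 265.3883 / 6 = 44.2314
β = Cov / Var(R_m) = 42.5945 / 44.2314 = 0.9630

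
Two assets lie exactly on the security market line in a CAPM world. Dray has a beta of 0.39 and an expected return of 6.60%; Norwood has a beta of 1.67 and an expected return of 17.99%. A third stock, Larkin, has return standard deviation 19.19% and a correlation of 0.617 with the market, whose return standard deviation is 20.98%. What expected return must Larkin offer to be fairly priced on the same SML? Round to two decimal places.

8.15%

MRP = (17.99% − 6.60%) / (1.67 − 0.39) = 8.8984%
R_f = 6.60% − 0.39 × 8.8984% = 3.1296%
β_Larkin = ρ·σ_i/σ_m = 0.617 × 19.19 / 20.98 = 0.5644
E(R_Larkin) = R_f + β × MRP = 3.1296% + 0.5644 × 8.8984% = 8.15%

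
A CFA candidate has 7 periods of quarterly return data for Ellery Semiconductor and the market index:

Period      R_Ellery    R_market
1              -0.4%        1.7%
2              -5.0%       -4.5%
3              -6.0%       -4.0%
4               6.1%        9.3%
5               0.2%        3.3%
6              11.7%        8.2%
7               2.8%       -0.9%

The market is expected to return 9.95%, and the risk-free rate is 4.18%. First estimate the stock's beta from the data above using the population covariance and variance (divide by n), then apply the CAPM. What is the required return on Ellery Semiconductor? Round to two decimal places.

Mean R_i = (-0.4 − 5.0 − 6.0 + 6.1 + 0.2 + 11.7 + 2.8) / 7 = 1.3429%
Mean R_m = (1.7 − 4.5 − 4.0 + 9.3 + 3.3 + 8.2 − 0.9) / 7 = 1.8714%
Σ(R_i − R̄_i)(R_m − R̄_m) = 179.0386  ⇒  Cov = 179.0386 / 7 = 25.5769
Σ(R_m − R̄_m)² = 180.0543  ⇒  Var(R_m) = 180.0543 / 7 = 25.7220
β = Cov / Var(R_m) = 25.5769 / 25.7220 = 0.9944
MRP = 9.95% − 4.18% = 5.77%
E(R) = R_f + β × MRP = 4.18% + 0.9944 × 5.77% = 9.92%

9.92%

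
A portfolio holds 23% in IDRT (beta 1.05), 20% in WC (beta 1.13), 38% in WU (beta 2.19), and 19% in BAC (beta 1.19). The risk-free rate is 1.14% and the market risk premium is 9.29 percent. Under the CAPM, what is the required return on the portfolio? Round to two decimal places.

15.31%

β_P = Σ w_i β_i = 0.23×1.05 + 0.20×1.13 + 0.38×2.19 + 0.19×1.19 = 1.5258
E(R_P) = R_f + β_P × MRP = 1.14% + 1.5258 × 9.29% = 15.31%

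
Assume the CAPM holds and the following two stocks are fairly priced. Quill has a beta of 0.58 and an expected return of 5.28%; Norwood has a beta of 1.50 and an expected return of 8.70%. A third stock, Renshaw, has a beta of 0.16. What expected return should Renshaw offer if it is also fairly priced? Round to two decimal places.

MRP (SML slope) = (8.70% − 5.28%) / (1.50 − 0.58) = 3.42% / 0.92 = 3.7174%
R_f (intercept) = 5.28% − 0.58 × 3.7174% = 3.1239%
E(R_Renshaw) = R_f + β × MRP = 3.1239% + 0.16 × 3.7174% = 3.72%

3.72%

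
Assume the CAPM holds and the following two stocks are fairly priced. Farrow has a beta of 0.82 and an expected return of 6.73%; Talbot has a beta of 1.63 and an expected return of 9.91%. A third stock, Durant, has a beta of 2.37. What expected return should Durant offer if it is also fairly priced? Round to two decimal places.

12.82%

MRP (SML slope) = (9.91% − 6.73%) / (1.63 − 0.82) = 3.18% / 0.81 = 3.9259%
R_f (intercept) = 6.73% − 0.82 × 3.9259% = 3.5108%
E(R_Durant) = R_f + β × MRP = 3.5108% + 2.37 × 3.9259% = 12.82%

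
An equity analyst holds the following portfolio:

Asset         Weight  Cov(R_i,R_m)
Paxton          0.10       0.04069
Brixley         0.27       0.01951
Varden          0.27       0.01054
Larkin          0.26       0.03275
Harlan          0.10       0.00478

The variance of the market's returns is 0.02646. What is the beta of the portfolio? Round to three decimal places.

β_Paxton = 0.04069 / 0.02646 = 1.5378
β_Brixley = 0.01951 / 0.02646 = 0.7373
β_Varden = 0.01054 / 0.02646 = 0.3983
β_Larkin = 0.03275 / 0.02646 = 1.2377
β_Harlan = 0.00478 / 0.02646 = 0.1807
β_P = Σ w_i β_i = 0.10×1.5378 + 0.27×0.7373 + 0.27×0.3983 + 0.26×1.2377 + 0.10×0.1807 = 0.8003

0.800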